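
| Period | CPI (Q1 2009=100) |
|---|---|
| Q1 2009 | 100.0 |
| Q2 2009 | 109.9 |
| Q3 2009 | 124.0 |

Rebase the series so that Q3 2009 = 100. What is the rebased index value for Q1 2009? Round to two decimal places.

Rebased(Q1 2009) = 100.0 / 124.0 × 100 = 80.6452

80.65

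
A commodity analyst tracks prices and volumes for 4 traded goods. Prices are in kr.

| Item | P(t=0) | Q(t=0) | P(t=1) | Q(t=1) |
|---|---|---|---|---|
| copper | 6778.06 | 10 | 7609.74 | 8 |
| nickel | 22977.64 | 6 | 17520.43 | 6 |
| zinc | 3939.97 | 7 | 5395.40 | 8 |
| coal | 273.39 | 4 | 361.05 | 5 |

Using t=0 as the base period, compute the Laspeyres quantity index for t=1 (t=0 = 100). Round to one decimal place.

96.0

Laspeyres quantity index uses base-period prices as weights.
ΣP(t=0)·Q(t=1) = 6778.06×8 + 22977.64×6 + 3939.97×8 + 273.39×5 = 54224.48 + 137865.84 + 31519.76 + 1366.95 = 224977.03
ΣP(t=0)·Q(t=0) = 6778.06×10 + 22977.64×6 + 3939.97×7 + 273.39×4 = 67780.6 + 137865.84 + 27579.79 + 1093.56 = 234319.79
Index = 224977.03 / 234319.79 × 100 = 96.0128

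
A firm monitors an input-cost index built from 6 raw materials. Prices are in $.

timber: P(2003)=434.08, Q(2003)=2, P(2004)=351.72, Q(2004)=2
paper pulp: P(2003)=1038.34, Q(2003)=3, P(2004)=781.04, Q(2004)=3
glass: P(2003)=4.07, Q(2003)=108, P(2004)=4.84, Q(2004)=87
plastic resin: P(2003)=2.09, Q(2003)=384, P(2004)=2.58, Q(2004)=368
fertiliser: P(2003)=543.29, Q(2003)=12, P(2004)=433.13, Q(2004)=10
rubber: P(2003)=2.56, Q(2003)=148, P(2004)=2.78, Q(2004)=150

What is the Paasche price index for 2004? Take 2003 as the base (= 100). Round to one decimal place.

Paasche price index uses current-period quantities as weights.
ΣP(2004)·Q(2004) = 351.72×2 + 781.04×3 + 4.84×87 + 2.58×368 + 433.13×10 + 2.78×150 = 703.44 + 2343.12 + 421.08 + 949.44 + 4331.3 + 417 = 9165.38
ΣP(2003)·Q(2004) = 434.08×2 + 1038.34×3 + 4.07×87 + 2.09×368 + 543.29×10 + 2.56×150 = 868.16 + 3115.02 + 354.09 + 769.12 + 5432.9 + 384 = 10923.29
Index = 9165.38 / 10923.29 × 100 = 83.9068

83.9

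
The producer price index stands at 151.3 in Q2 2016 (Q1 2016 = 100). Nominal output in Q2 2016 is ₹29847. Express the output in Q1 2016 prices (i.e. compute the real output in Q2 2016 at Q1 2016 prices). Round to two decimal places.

Real = Nominal ÷ (Index/100) = 29847 ÷ (151.3/100)
     = 29847 ÷ 1.513 = 19727.0324

19727.03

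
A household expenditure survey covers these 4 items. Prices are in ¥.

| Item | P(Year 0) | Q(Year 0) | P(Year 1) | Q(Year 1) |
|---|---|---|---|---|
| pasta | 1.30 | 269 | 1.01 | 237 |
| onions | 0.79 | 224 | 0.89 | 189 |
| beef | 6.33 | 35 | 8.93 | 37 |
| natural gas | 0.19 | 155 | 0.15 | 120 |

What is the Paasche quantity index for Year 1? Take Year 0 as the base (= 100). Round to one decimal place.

Paasche quantity index uses current-period prices as weights.
ΣP(Year 1)·Q(Year 1) = 1.01×237 + 0.89×189 + 8.93×37 + 0.15×120 = 239.37 + 168.21 + 330.41 + 18 = 755.99
ΣP(Year 1)·Q(Year 0) = 1.01×269 + 0.89×224 + 8.93×35 + 0.15×155 = 271.69 + 199.36 + 312.55 + 23.25 = 806.85
Index = 755.99 / 806.85 × 100 = 93.6965

93.7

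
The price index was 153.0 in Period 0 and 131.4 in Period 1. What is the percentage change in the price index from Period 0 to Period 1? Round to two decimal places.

-14.12%

Change = (131.4 − 153.0) / 153.0 × 100
       = -21.6 / 153.0 × 100 = -14.1176%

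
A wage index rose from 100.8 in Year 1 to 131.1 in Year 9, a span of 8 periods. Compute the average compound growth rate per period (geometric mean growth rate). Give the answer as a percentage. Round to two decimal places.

3.34%

Growth factor = (131.1/100.8)^(1/8) = (1.300595)^(1/8) = 1.033398
Growth rate = 1.033398 − 1 = 0.033398 = 3.3398%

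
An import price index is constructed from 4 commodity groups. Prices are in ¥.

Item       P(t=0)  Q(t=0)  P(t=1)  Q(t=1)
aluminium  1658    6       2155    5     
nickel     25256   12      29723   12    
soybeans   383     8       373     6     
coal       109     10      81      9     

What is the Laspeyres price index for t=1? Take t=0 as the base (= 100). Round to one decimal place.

Laspeyres price index uses base-period quantities as weights.
ΣP(t=1)·Q(t=0) = 2155×6 + 29723×12 + 373×8 + 81×10 = 12930 + 356676 + 2984 + 810 = 373400
ΣP(t=0)·Q(t=0) = 1658×6 + 25256×12 + 383×8 + 109×10 = 9948 + 303072 + 3064 + 1090 = 317174
Index = 373400 / 317174 × 100 = 117.7272

117.7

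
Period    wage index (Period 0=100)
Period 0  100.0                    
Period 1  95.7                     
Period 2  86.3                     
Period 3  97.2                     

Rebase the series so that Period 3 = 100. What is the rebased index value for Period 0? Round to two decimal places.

Rebased(Period 0) = 100.0 / 97.2 × 100 = 102.8807

102.88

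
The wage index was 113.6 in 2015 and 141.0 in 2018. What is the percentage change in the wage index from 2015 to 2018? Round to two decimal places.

Change = (141.0 − 113.6) / 113.6 × 100
       = 27.4 / 113.6 × 100 = 24.1197%

24.12%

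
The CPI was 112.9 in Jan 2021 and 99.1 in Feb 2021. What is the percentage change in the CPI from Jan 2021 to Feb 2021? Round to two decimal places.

-12.22%

Change = (99.1 − 112.9) / 112.9 × 100
       = -13.8 / 112.9 × 100 = -12.2232%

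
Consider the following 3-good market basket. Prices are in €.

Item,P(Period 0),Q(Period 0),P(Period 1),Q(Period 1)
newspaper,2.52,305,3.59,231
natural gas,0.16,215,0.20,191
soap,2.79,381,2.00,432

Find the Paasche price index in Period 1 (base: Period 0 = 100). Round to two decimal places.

Paasche price index uses current-period quantities as weights.
ΣP(Period 1)·Q(Period 1) = 3.59×231 + 0.20×191 + 2.00×432 = 829.29 + 38.2 + 864 = 1731.49
ΣP(Period 0)·Q(Period 1) = 2.52×231 + 0.16×191 + 2.79×432 = 582.12 + 30.56 + 1205.28 = 1817.96
Index = 1731.49 / 1817.96 × 100 = 95.2436

95.24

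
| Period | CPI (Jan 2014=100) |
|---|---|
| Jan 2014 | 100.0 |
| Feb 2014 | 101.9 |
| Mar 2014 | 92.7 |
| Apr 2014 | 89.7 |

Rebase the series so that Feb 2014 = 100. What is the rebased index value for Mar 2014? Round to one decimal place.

91.0

Rebased(Mar 2014) = 92.7 / 101.9 × 100 = 90.9715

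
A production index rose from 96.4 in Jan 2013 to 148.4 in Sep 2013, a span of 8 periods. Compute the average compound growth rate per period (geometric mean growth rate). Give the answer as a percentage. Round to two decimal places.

5.54%

Growth factor = (148.4/96.4)^(1/8) = (1.539419)^(1/8) = 1.055406
Growth rate = 1.055406 − 1 = 0.055406 = 5.5406%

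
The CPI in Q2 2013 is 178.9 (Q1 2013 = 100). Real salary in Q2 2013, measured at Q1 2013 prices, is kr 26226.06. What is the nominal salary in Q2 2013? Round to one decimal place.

Nominal = Real × (Index/100) = 26226.06 × (178.9/100)
        = 26226.06 × 1.789 = 46918.4213

46918.4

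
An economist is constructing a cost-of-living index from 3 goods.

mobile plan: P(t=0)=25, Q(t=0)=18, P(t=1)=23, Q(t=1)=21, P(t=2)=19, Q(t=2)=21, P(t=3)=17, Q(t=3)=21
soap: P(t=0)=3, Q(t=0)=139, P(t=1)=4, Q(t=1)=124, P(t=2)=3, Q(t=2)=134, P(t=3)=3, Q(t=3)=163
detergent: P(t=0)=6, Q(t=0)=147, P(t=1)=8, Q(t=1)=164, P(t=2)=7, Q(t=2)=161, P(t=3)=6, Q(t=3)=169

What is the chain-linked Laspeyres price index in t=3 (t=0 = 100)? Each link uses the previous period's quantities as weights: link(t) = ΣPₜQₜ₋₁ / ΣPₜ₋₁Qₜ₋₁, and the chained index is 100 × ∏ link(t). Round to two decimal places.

Link t=0→t=1:
ΣP(t=1)Q(t=0) = 23×18 + 4×139 + 8×147 = 414 + 556 + 1176 = 2146
ΣP(t=0)Q(t=0) = 25×18 + 3×139 + 6×147 = 450 + 417 + 882 = 1749
link = 2146/1749 = 1.226987
Link t=1→t=2:
ΣP(t=2)Q(t=1) = 19×21 + 3×124 + 7×164 = 399 + 372 + 1148 = 1919
ΣP(t=1)Q(t=1) = 23×21 + 4×124 + 8×164 = 483 + 496 + 1312 = 2291
link = 1919/2291 = 0.837625
Link t=2→t=3:
ΣP(t=3)Q(t=2) = 17×21 + 3×134 + 6×161 = 357 + 402 + 966 = 1725
ΣP(t=2)Q(t=2) = 19×21 + 3×134 + 7×161 = 399 + 402 + 1127 = 1928
link = 1725/1928 = 0.894710
Chained index = 100 × 1.226987 × 0.837625 × 0.894710 = 91.9543

91.95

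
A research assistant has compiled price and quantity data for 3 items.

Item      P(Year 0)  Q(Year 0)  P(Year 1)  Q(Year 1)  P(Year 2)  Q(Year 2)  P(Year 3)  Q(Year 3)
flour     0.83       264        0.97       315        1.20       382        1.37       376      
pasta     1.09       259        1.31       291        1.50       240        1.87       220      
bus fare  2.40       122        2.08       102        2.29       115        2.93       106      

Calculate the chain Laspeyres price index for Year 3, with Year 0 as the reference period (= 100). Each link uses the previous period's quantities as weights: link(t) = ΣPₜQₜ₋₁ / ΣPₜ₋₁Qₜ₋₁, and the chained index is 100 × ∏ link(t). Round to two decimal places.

150.85

Link Year 0→Year 1:
ΣP(Year 1)Q(Year 0) = 0.97×264 + 1.31×259 + 2.08×122 = 256.08 + 339.29 + 253.76 = 849.13
ΣP(Year 0)Q(Year 0) = 0.83×264 + 1.09×259 + 2.40×122 = 219.12 + 282.31 + 292.8 = 794.23
link = 849.13/794.23 = 1.069124
Link Year 1→Year 2:
ΣP(Year 2)Q(Year 1) = 1.20×315 + 1.50×291 + 2.29×102 = 378 + 436.5 + 233.58 = 1048.08
ΣP(Year 1)Q(Year 1) = 0.97×315 + 1.31×291 + 2.08×102 = 305.55 + 381.21 + 212.16 = 898.92
link = 1048.08/898.92 = 1.165932
Link Year 2→Year 3:
ΣP(Year 3)Q(Year 2) = 1.37×382 + 1.87×240 + 2.93×115 = 523.34 + 448.8 + 336.95 = 1309.09
ΣP(Year 2)Q(Year 2) = 1.20×382 + 1.50×240 + 2.29×115 = 458.4 + 360 + 263.35 = 1081.75
link = 1309.09/1081.75 = 1.210159
Chained index = 100 × 1.069124 × 1.165932 × 1.210159 = 150.8495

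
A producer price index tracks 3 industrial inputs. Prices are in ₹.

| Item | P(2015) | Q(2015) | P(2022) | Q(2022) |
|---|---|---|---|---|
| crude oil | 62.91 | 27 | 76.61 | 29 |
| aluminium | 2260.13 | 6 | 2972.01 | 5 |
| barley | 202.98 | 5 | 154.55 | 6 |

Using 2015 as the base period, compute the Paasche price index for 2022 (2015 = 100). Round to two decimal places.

125.56

Paasche price index uses current-period quantities as weights.
ΣP(2022)·Q(2022) = 76.61×29 + 2972.01×5 + 154.55×6 = 2221.69 + 14860.05 + 927.3 = 18009.04
ΣP(2015)·Q(2022) = 62.91×29 + 2260.13×5 + 202.98×6 = 1824.39 + 11300.65 + 1217.88 = 14342.92
Index = 18009.04 / 14342.92 × 100 = 125.5605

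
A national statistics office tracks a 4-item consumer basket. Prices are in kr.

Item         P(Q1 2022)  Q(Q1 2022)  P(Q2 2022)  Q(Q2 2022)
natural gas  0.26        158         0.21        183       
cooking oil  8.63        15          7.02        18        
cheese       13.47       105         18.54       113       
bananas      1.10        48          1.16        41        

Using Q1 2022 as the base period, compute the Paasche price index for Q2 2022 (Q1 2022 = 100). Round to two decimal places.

Paasche price index uses current-period quantities as weights.
ΣP(Q2 2022)·Q(Q2 2022) = 0.21×183 + 7.02×18 + 18.54×113 + 1.16×41 = 38.43 + 126.36 + 2095.02 + 47.56 = 2307.37
ΣP(Q1 2022)·Q(Q2 2022) = 0.26×183 + 8.63×18 + 13.47×113 + 1.10×41 = 47.58 + 155.34 + 1522.11 + 45.1 = 1770.13
Index = 2307.37 / 1770.13 × 100 = 130.3503

130.35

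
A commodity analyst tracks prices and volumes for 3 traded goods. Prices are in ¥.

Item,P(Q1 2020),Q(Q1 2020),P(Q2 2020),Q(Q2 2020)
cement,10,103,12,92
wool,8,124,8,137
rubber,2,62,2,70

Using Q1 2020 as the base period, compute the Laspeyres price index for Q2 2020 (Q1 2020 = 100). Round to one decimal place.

Laspeyres price index uses base-period quantities as weights.
ΣP(Q2 2020)·Q(Q1 2020) = 12×103 + 8×124 + 2×62 = 1236 + 992 + 124 = 2352
ΣP(Q1 2020)·Q(Q1 2020) = 10×103 + 8×124 + 2×62 = 1030 + 992 + 124 = 2146
Index = 2352 / 2146 × 100 = 109.5993

109.6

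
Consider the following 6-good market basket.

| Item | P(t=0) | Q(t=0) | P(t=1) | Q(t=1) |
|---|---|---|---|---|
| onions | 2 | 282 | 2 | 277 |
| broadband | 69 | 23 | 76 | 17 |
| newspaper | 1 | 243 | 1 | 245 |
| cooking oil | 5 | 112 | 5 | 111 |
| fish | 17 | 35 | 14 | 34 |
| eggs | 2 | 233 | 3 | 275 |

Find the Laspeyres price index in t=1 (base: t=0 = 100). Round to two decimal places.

Laspeyres price index uses base-period quantities as weights.
ΣP(t=1)·Q(t=0) = 2×282 + 76×23 + 1×243 + 5×112 + 14×35 + 3×233 = 564 + 1748 + 243 + 560 + 490 + 699 = 4304
ΣP(t=0)·Q(t=0) = 2×282 + 69×23 + 1×243 + 5×112 + 17×35 + 2×233 = 564 + 1587 + 243 + 560 + 595 + 466 = 4015
Index = 4304 / 4015 × 100 = 107.1980

107.20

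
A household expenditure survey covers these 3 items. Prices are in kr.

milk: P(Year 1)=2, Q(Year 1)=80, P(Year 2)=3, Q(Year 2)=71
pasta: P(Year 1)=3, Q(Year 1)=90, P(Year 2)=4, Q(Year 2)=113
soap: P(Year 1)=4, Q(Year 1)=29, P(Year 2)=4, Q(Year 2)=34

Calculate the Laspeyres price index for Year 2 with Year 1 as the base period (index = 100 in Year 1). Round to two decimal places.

131.14

Laspeyres price index uses base-period quantities as weights.
ΣP(Year 2)·Q(Year 1) = 3×80 + 4×90 + 4×29 = 240 + 360 + 116 = 716
ΣP(Year 1)·Q(Year 1) = 2×80 + 3×90 + 4×29 = 160 + 270 + 116 = 546
Index = 716 / 546 × 100 = 131.1355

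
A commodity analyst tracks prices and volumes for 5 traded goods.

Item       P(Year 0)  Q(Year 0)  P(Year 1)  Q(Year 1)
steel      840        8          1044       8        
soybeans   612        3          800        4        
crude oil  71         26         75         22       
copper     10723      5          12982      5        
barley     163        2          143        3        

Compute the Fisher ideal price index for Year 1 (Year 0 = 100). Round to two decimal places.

121.10

Laspeyres component (base-period weights):
ΣP(Year 1)Q(Year 0) = 1044×8 + 800×3 + 75×26 + 12982×5 + 143×2 = 8352 + 2400 + 1950 + 64910 + 286 = 77898
ΣP(Year 0)Q(Year 0) = 840×8 + 612×3 + 71×26 + 10723×5 + 163×2 = 6720 + 1836 + 1846 + 53615 + 326 = 64343
L = 77898 / 64343 × 100 = 121.0668
Paasche component (current-period weights):
ΣP(Year 1)Q(Year 1) = 1044×8 + 800×4 + 75×22 + 12982×5 + 143×3 = 8352 + 3200 + 1650 + 64910 + 429 = 78541
ΣP(Year 0)Q(Year 1) = 840×8 + 612×4 + 71×22 + 10723×5 + 163×3 = 6720 + 2448 + 1562 + 53615 + 489 = 64834
P = 78541 / 64834 × 100 = 121.1417
Fisher = √(L × P) = √(121.0668 × 121.1417) = 121.1042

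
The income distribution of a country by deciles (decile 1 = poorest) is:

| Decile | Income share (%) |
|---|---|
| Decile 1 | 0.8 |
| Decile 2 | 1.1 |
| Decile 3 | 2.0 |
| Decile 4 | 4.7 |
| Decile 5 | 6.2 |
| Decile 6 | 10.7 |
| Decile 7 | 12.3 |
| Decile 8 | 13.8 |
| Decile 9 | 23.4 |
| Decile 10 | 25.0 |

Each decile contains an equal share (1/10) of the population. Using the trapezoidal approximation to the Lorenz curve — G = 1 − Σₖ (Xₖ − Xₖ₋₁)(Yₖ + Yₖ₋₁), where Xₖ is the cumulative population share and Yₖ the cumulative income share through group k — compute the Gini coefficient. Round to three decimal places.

Cumulative income shares Yₖ: 0.0080, 0.0190, 0.0390, 0.0860, 0.1480, 0.2550, 0.3780, 0.5160, 0.7500, 1.0000
Σ (Xₖ−Xₖ₋₁)(Yₖ+Yₖ₋₁) = (1/10)(0.0080+0.0000) + (1/10)(0.0190+0.0080) + (1/10)(0.0390+0.0190) + (1/10)(0.0860+0.0390) + (1/10)(0.1480+0.0860) + (1/10)(0.2550+0.1480) + (1/10)(0.3780+0.2550) + (1/10)(0.5160+0.3780) + (1/10)(0.7500+0.5160) + (1/10)(1.0000+0.7500)
  = 0.0008 + 0.0027 + 0.0058 + 0.0125 + 0.0234 + 0.0403 + 0.0633 + 0.0894 + 0.1266 + 0.1750 = 0.5398
G = 1 − 0.5398 = 0.4602

0.460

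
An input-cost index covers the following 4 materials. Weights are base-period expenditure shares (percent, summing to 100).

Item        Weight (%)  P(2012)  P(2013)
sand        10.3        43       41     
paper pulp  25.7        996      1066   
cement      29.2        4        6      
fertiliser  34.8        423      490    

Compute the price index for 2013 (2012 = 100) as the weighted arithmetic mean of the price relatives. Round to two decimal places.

sand: 10.3 × (41/43) = 10.3 × 0.953488 = 9.8209
paper pulp: 25.7 × (1066/996) = 25.7 × 1.070281 = 27.5062
cement: 29.2 × (6/4) = 29.2 × 1.500000 = 43.8000
fertiliser: 34.8 × (490/423) = 34.8 × 1.158392 = 40.3121
Index = Σ wᵢ·(p₁ᵢ/p₀ᵢ) = 9.8209 + 27.5062 + 43.8000 + 40.3121 = 121.4392

121.44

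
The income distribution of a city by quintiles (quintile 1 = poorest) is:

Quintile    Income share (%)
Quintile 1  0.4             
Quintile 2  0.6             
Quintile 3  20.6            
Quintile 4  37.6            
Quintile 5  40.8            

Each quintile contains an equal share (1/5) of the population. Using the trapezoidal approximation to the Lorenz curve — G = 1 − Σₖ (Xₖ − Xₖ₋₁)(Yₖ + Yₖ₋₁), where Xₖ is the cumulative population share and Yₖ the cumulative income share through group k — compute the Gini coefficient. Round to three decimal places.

0.471

Cumulative income shares Yₖ: 0.0040, 0.0100, 0.2160, 0.5920, 1.0000
Σ (Xₖ−Xₖ₋₁)(Yₖ+Yₖ₋₁) = (1/5)(0.0040+0.0000) + (1/5)(0.0100+0.0040) + (1/5)(0.2160+0.0100) + (1/5)(0.5920+0.2160) + (1/5)(1.0000+0.5920)
  = 0.0008 + 0.0028 + 0.0452 + 0.1616 + 0.3184 = 0.5288
G = 1 − 0.5288 = 0.4712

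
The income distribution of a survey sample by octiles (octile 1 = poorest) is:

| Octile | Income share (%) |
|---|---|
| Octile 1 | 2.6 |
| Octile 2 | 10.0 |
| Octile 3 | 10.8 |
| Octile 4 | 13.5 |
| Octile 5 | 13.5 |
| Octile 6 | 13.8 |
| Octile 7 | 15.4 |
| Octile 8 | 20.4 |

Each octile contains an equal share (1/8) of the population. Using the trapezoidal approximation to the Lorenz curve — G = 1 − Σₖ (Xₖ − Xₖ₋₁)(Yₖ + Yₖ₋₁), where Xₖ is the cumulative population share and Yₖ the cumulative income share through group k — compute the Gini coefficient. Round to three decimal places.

Cumulative income shares Yₖ: 0.0260, 0.1260, 0.2340, 0.3690, 0.5040, 0.6420, 0.7960, 1.0000
Σ (Xₖ−Xₖ₋₁)(Yₖ+Yₖ₋₁) = (1/8)(0.0260+0.0000) + (1/8)(0.1260+0.0260) + (1/8)(0.2340+0.1260) + (1/8)(0.3690+0.2340) + (1/8)(0.5040+0.3690) + (1/8)(0.6420+0.5040) + (1/8)(0.7960+0.6420) + (1/8)(1.0000+0.7960)
  = 0.0033 + 0.0190 + 0.0450 + 0.0754 + 0.1091 + 0.1432 + 0.1798 + 0.2245 = 0.7993
G = 1 − 0.7993 = 0.2007

0.201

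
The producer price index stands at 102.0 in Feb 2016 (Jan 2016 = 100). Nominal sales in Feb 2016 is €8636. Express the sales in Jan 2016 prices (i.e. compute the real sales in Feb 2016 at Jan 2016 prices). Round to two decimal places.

Real = Nominal ÷ (Index/100) = 8636 ÷ (102.0/100)
     = 8636 ÷ 1.020 = 8466.6667

8466.67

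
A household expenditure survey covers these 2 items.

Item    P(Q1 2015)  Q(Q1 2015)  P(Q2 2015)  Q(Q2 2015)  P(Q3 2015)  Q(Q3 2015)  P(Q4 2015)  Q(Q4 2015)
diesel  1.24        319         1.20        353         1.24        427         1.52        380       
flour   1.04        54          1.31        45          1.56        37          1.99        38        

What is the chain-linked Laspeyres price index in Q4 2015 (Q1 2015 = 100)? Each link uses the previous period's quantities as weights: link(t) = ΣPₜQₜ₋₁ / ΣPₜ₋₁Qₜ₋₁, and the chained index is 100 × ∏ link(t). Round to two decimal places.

Link Q1 2015→Q2 2015:
ΣP(Q2 2015)Q(Q1 2015) = 1.20×319 + 1.31×54 = 382.8 + 70.74 = 453.54
ΣP(Q1 2015)Q(Q1 2015) = 1.24×319 + 1.04×54 = 395.56 + 56.16 = 451.72
link = 453.54/451.72 = 1.004029
Link Q2 2015→Q3 2015:
ΣP(Q3 2015)Q(Q2 2015) = 1.24×353 + 1.56×45 = 437.72 + 70.2 = 507.92
ΣP(Q2 2015)Q(Q2 2015) = 1.20×353 + 1.31×45 = 423.6 + 58.95 = 482.55
link = 507.92/482.55 = 1.052575
Link Q3 2015→Q4 2015:
ΣP(Q4 2015)Q(Q3 2015) = 1.52×427 + 1.99×37 = 649.04 + 73.63 = 722.67
ΣP(Q3 2015)Q(Q3 2015) = 1.24×427 + 1.56×37 = 529.48 + 57.72 = 587.2
link = 722.67/587.2 = 1.230705
Chained index = 100 × 1.004029 × 1.052575 × 1.230705 = 130.0628

130.06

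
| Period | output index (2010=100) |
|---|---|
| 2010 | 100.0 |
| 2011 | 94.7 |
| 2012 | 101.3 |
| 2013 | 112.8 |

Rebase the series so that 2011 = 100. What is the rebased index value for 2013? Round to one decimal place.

119.1

Rebased(2013) = 112.8 / 94.7 × 100 = 119.1130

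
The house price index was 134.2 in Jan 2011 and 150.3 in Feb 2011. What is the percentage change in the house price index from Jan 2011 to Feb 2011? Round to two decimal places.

12.00%

Change = (150.3 − 134.2) / 134.2 × 100
       = 16.1 / 134.2 × 100 = 11.9970%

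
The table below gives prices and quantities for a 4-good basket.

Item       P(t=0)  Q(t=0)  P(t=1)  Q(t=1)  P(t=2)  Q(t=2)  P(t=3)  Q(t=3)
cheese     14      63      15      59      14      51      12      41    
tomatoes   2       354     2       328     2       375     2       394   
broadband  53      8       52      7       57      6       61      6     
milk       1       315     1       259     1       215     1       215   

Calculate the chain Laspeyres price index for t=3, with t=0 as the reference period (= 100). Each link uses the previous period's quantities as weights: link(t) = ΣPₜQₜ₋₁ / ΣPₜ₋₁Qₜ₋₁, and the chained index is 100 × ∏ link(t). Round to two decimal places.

Link t=0→t=1:
ΣP(t=1)Q(t=0) = 15×63 + 2×354 + 52×8 + 1×315 = 945 + 708 + 416 + 315 = 2384
ΣP(t=0)Q(t=0) = 14×63 + 2×354 + 53×8 + 1×315 = 882 + 708 + 424 + 315 = 2329
link = 2384/2329 = 1.023615
Link t=1→t=2:
ΣP(t=2)Q(t=1) = 14×59 + 2×328 + 57×7 + 1×259 = 826 + 656 + 399 + 259 = 2140
ΣP(t=1)Q(t=1) = 15×59 + 2×328 + 52×7 + 1×259 = 885 + 656 + 364 + 259 = 2164
link = 2140/2164 = 0.988909
Link t=2→t=3:
ΣP(t=3)Q(t=2) = 12×51 + 2×375 + 61×6 + 1×215 = 612 + 750 + 366 + 215 = 1943
ΣP(t=2)Q(t=2) = 14×51 + 2×375 + 57×6 + 1×215 = 714 + 750 + 342 + 215 = 2021
link = 1943/2021 = 0.961405
Chained index = 100 × 1.023615 × 0.988909 × 0.961405 = 97.3195

97.32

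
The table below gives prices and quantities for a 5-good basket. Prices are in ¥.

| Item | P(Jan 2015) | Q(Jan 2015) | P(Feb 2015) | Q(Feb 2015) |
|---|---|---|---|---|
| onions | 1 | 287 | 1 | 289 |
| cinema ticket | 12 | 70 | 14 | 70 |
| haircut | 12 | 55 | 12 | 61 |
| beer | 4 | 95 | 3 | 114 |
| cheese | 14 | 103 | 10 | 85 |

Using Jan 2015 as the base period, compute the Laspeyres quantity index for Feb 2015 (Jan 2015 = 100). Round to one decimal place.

97.2

Laspeyres quantity index uses base-period prices as weights.
ΣP(Jan 2015)·Q(Feb 2015) = 1×289 + 12×70 + 12×61 + 4×114 + 14×85 = 289 + 840 + 732 + 456 + 1190 = 3507
ΣP(Jan 2015)·Q(Jan 2015) = 1×287 + 12×70 + 12×55 + 4×95 + 14×103 = 287 + 840 + 660 + 380 + 1442 = 3609
Index = 3507 / 3609 × 100 = 97.1737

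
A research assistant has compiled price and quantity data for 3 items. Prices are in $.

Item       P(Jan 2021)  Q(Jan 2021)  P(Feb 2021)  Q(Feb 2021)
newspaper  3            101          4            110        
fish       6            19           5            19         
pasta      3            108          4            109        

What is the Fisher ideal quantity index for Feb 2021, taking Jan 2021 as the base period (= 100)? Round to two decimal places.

104.17

Laspeyres component (base-period weights):
ΣP(Jan 2021)Q(Feb 2021) = 3×110 + 6×19 + 3×109 = 330 + 114 + 327 = 771
ΣP(Jan 2021)Q(Jan 2021) = 3×101 + 6×19 + 3×108 = 303 + 114 + 324 = 741
L = 771 / 741 × 100 = 104.0486
Paasche component (current-period weights):
ΣP(Feb 2021)Q(Feb 2021) = 4×110 + 5×19 + 4×109 = 440 + 95 + 436 = 971
ΣP(Feb 2021)Q(Jan 2021) = 4×101 + 5×19 + 4×108 = 404 + 95 + 432 = 931
P = 971 / 931 × 100 = 104.2965
Fisher = √(L × P) = √(104.0486 × 104.2965) = 104.1724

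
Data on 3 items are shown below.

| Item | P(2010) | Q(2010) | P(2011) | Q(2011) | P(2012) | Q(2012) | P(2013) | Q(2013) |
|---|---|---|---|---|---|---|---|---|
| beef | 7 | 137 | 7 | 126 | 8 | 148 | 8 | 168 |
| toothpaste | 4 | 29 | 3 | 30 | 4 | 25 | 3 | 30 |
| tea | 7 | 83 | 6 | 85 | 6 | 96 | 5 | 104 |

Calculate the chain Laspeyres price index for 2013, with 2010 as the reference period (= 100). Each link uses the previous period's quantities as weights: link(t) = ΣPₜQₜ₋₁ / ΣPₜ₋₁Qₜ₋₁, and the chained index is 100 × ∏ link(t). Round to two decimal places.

96.35

Link 2010→2011:
ΣP(2011)Q(2010) = 7×137 + 3×29 + 6×83 = 959 + 87 + 498 = 1544
ΣP(2010)Q(2010) = 7×137 + 4×29 + 7×83 = 959 + 116 + 581 = 1656
link = 1544/1656 = 0.932367
Link 2011→2012:
ΣP(2012)Q(2011) = 8×126 + 4×30 + 6×85 = 1008 + 120 + 510 = 1638
ΣP(2011)Q(2011) = 7×126 + 3×30 + 6×85 = 882 + 90 + 510 = 1482
link = 1638/1482 = 1.105263
Link 2012→2013:
ΣP(2013)Q(2012) = 8×148 + 3×25 + 5×96 = 1184 + 75 + 480 = 1739
ΣP(2012)Q(2012) = 8×148 + 4×25 + 6×96 = 1184 + 100 + 576 = 1860
link = 1739/1860 = 0.934946
Chained index = 100 × 0.932367 × 1.105263 × 0.934946 = 96.3472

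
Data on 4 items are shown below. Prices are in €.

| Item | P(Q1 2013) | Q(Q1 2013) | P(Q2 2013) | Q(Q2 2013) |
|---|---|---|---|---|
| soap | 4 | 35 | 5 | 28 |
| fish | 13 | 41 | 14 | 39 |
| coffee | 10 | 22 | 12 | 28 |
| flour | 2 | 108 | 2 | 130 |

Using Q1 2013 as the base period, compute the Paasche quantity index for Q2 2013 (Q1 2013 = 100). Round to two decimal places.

Paasche quantity index uses current-period prices as weights.
ΣP(Q2 2013)·Q(Q2 2013) = 5×28 + 14×39 + 12×28 + 2×130 = 140 + 546 + 336 + 260 = 1282
ΣP(Q2 2013)·Q(Q1 2013) = 5×35 + 14×41 + 12×22 + 2×108 = 175 + 574 + 264 + 216 = 1229
Index = 1282 / 1229 × 100 = 104.3124

104.31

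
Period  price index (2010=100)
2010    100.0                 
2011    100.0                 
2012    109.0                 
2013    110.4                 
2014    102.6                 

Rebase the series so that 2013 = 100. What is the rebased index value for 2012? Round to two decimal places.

Rebased(2012) = 109.0 / 110.4 × 100 = 98.7319

98.73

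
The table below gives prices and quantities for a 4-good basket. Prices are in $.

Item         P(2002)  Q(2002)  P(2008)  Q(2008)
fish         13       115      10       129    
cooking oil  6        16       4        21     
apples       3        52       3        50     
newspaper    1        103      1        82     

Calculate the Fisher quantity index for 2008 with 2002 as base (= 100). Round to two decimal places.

Laspeyres component (base-period weights):
ΣP(2002)Q(2008) = 13×129 + 6×21 + 3×50 + 1×82 = 1677 + 126 + 150 + 82 = 2035
ΣP(2002)Q(2002) = 13×115 + 6×16 + 3×52 + 1×103 = 1495 + 96 + 156 + 103 = 1850
L = 2035 / 1850 × 100 = 110.0000
Paasche component (current-period weights):
ΣP(2008)Q(2008) = 10×129 + 4×21 + 3×50 + 1×82 = 1290 + 84 + 150 + 82 = 1606
ΣP(2008)Q(2002) = 10×115 + 4×16 + 3×52 + 1×103 = 1150 + 64 + 156 + 103 = 1473
P = 1606 / 1473 × 100 = 109.0292
Fisher = √(L × P) = √(110.0000 × 109.0292) = 109.5135

109.51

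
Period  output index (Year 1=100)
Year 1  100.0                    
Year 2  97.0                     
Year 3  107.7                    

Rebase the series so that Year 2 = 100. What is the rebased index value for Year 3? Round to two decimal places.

Rebased(Year 3) = 107.7 / 97.0 × 100 = 111.0309

111.03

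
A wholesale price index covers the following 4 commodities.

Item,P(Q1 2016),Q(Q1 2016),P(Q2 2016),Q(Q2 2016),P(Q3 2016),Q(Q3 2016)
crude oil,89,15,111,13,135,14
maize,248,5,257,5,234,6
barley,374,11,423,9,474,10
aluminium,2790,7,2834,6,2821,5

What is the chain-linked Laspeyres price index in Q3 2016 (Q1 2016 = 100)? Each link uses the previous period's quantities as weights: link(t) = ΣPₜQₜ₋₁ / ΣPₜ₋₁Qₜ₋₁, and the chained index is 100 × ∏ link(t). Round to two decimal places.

107.23

Link Q1 2016→Q2 2016:
ΣP(Q2 2016)Q(Q1 2016) = 111×15 + 257×5 + 423×11 + 2834×7 = 1665 + 1285 + 4653 + 19838 = 27441
ΣP(Q1 2016)Q(Q1 2016) = 89×15 + 248×5 + 374×11 + 2790×7 = 1335 + 1240 + 4114 + 19530 = 26219
link = 27441/26219 = 1.046607
Link Q2 2016→Q3 2016:
ΣP(Q3 2016)Q(Q2 2016) = 135×13 + 234×5 + 474×9 + 2821×6 = 1755 + 1170 + 4266 + 16926 = 24117
ΣP(Q2 2016)Q(Q2 2016) = 111×13 + 257×5 + 423×9 + 2834×6 = 1443 + 1285 + 3807 + 17004 = 23539
link = 24117/23539 = 1.024555
Chained index = 100 × 1.046607 × 1.024555 = 107.2307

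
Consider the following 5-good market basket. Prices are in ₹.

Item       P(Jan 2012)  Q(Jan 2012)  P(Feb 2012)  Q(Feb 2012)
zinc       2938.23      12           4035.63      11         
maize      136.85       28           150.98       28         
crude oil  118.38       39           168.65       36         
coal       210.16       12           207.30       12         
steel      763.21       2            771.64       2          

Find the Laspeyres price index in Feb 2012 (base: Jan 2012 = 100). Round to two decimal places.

Laspeyres price index uses base-period quantities as weights.
ΣP(Feb 2012)·Q(Jan 2012) = 4035.63×12 + 150.98×28 + 168.65×39 + 207.30×12 + 771.64×2 = 48427.56 + 4227.44 + 6577.35 + 2487.6 + 1543.28 = 63263.23
ΣP(Jan 2012)·Q(Jan 2012) = 2938.23×12 + 136.85×28 + 118.38×39 + 210.16×12 + 763.21×2 = 35258.76 + 3831.8 + 4616.82 + 2521.92 + 1526.42 = 47755.72
Index = 63263.23 / 47755.72 × 100 = 132.4726

132.47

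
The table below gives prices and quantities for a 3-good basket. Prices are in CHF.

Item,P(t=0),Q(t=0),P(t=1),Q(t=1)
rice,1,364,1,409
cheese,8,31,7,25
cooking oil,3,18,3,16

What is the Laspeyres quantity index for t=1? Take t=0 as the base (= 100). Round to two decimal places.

Laspeyres quantity index uses base-period prices as weights.
ΣP(t=0)·Q(t=1) = 1×409 + 8×25 + 3×16 = 409 + 200 + 48 = 657
ΣP(t=0)·Q(t=0) = 1×364 + 8×31 + 3×18 = 364 + 248 + 54 = 666
Index = 657 / 666 × 100 = 98.6486

98.65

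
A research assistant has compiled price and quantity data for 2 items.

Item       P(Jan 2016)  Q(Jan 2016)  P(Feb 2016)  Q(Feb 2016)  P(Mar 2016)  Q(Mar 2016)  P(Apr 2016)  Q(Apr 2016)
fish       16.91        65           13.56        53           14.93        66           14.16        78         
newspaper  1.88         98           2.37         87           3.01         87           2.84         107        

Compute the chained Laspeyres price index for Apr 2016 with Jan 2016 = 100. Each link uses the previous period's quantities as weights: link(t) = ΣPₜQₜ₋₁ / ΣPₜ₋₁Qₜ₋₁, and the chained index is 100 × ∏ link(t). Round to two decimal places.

Link Jan 2016→Feb 2016:
ΣP(Feb 2016)Q(Jan 2016) = 13.56×65 + 2.37×98 = 881.4 + 232.26 = 1113.66
ΣP(Jan 2016)Q(Jan 2016) = 16.91×65 + 1.88×98 = 1099.15 + 184.24 = 1283.39
link = 1113.66/1283.39 = 0.867749
Link Feb 2016→Mar 2016:
ΣP(Mar 2016)Q(Feb 2016) = 14.93×53 + 3.01×87 = 791.29 + 261.87 = 1053.16
ΣP(Feb 2016)Q(Feb 2016) = 13.56×53 + 2.37×87 = 718.68 + 206.19 = 924.87
link = 1053.16/924.87 = 1.138711
Link Mar 2016→Apr 2016:
ΣP(Apr 2016)Q(Mar 2016) = 14.16×66 + 2.84×87 = 934.56 + 247.08 = 1181.64
ΣP(Mar 2016)Q(Mar 2016) = 14.93×66 + 3.01×87 = 985.38 + 261.87 = 1247.25
link = 1181.64/1247.25 = 0.947396
Chained index = 100 × 0.867749 × 1.138711 × 0.947396 = 93.6137

93.61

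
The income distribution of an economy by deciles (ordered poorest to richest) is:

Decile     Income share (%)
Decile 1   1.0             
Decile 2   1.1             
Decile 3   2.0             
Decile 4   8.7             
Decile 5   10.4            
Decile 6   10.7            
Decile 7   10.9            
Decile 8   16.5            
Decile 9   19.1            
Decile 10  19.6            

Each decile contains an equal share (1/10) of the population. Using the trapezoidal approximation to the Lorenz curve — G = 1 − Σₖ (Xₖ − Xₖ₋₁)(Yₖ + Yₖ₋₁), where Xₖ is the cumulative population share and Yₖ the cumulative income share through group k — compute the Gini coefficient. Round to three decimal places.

Cumulative income shares Yₖ: 0.0100, 0.0210, 0.0410, 0.1280, 0.2320, 0.3390, 0.4480, 0.6130, 0.8040, 1.0000
Σ (Xₖ−Xₖ₋₁)(Yₖ+Yₖ₋₁) = (1/10)(0.0100+0.0000) + (1/10)(0.0210+0.0100) + (1/10)(0.0410+0.0210) + (1/10)(0.1280+0.0410) + (1/10)(0.2320+0.1280) + (1/10)(0.3390+0.2320) + (1/10)(0.4480+0.3390) + (1/10)(0.6130+0.4480) + (1/10)(0.8040+0.6130) + (1/10)(1.0000+0.8040)
  = 0.0010 + 0.0031 + 0.0062 + 0.0169 + 0.0360 + 0.0571 + 0.0787 + 0.1061 + 0.1417 + 0.1804 = 0.6272
G = 1 − 0.6272 = 0.3728

0.373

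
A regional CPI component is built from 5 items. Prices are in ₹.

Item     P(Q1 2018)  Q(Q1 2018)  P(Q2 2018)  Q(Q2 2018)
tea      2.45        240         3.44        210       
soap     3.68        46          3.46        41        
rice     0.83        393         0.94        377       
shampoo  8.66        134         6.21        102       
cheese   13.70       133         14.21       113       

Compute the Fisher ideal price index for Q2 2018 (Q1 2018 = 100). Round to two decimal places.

Laspeyres component (base-period weights):
ΣP(Q2 2018)Q(Q1 2018) = 3.44×240 + 3.46×46 + 0.94×393 + 6.21×134 + 14.21×133 = 825.6 + 159.16 + 369.42 + 832.14 + 1889.93 = 4076.25
ΣP(Q1 2018)Q(Q1 2018) = 2.45×240 + 3.68×46 + 0.83×393 + 8.66×134 + 13.70×133 = 588 + 169.28 + 326.19 + 1160.44 + 1822.1 = 4066.01
L = 4076.25 / 4066.01 × 100 = 100.2518
Paasche component (current-period weights):
ΣP(Q2 2018)Q(Q2 2018) = 3.44×210 + 3.46×41 + 0.94×377 + 6.21×102 + 14.21×113 = 722.4 + 141.86 + 354.38 + 633.42 + 1605.73 = 3457.79
ΣP(Q1 2018)Q(Q2 2018) = 2.45×210 + 3.68×41 + 0.83×377 + 8.66×102 + 13.70×113 = 514.5 + 150.88 + 312.91 + 883.32 + 1548.1 = 3409.71
P = 3457.79 / 3409.71 × 100 = 101.4101
Fisher = √(L × P) = √(100.2518 × 101.4101) = 100.8293

100.83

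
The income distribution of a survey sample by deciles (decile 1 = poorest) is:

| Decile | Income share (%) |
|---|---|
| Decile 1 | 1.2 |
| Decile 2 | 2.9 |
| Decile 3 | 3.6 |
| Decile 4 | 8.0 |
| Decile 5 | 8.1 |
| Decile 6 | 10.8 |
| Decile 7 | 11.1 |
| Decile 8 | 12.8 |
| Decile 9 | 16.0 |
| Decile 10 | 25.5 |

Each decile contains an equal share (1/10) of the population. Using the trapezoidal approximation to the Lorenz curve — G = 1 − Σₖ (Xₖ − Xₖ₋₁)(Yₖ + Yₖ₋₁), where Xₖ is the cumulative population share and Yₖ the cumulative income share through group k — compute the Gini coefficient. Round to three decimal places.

0.368

Cumulative income shares Yₖ: 0.0120, 0.0410, 0.0770, 0.1570, 0.2380, 0.3460, 0.4570, 0.5850, 0.7450, 1.0000
Σ (Xₖ−Xₖ₋₁)(Yₖ+Yₖ₋₁) = (1/10)(0.0120+0.0000) + (1/10)(0.0410+0.0120) + (1/10)(0.0770+0.0410) + (1/10)(0.1570+0.0770) + (1/10)(0.2380+0.1570) + (1/10)(0.3460+0.2380) + (1/10)(0.4570+0.3460) + (1/10)(0.5850+0.4570) + (1/10)(0.7450+0.5850) + (1/10)(1.0000+0.7450)
  = 0.0012 + 0.0053 + 0.0118 + 0.0234 + 0.0395 + 0.0584 + 0.0803 + 0.1042 + 0.1330 + 0.1745 = 0.6316
G = 1 − 0.6316 = 0.3684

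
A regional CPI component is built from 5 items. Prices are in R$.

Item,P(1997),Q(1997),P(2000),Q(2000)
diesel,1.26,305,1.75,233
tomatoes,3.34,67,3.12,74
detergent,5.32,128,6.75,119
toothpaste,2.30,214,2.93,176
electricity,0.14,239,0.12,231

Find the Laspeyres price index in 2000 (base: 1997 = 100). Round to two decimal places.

124.68

Laspeyres price index uses base-period quantities as weights.
ΣP(2000)·Q(1997) = 1.75×305 + 3.12×67 + 6.75×128 + 2.93×214 + 0.12×239 = 533.75 + 209.04 + 864 + 627.02 + 28.68 = 2262.49
ΣP(1997)·Q(1997) = 1.26×305 + 3.34×67 + 5.32×128 + 2.30×214 + 0.14×239 = 384.3 + 223.78 + 680.96 + 492.2 + 33.46 = 1814.7
Index = 2262.49 / 1814.7 × 100 = 124.6757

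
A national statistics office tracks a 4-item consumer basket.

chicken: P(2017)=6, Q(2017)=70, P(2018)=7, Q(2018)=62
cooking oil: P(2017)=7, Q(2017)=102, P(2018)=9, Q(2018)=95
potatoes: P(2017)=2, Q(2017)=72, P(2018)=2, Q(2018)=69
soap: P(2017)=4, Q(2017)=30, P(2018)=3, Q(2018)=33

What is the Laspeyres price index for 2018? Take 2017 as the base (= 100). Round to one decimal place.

117.5

Laspeyres price index uses base-period quantities as weights.
ΣP(2018)·Q(2017) = 7×70 + 9×102 + 2×72 + 3×30 = 490 + 918 + 144 + 90 = 1642
ΣP(2017)·Q(2017) = 6×70 + 7×102 + 2×72 + 4×30 = 420 + 714 + 144 + 120 = 1398
Index = 1642 / 1398 × 100 = 117.4535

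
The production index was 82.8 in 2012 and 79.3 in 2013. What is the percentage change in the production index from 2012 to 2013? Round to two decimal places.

Change = (79.3 − 82.8) / 82.8 × 100
       = -3.5 / 82.8 × 100 = -4.2271%

-4.23%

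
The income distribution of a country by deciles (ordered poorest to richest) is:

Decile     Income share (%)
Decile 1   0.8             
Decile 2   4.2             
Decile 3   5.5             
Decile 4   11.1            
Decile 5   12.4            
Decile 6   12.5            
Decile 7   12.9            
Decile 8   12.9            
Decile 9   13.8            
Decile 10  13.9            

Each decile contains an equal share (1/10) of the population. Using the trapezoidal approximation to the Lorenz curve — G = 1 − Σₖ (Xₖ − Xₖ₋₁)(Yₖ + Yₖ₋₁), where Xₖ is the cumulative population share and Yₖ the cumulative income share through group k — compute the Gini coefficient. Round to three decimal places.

0.228

Cumulative income shares Yₖ: 0.0080, 0.0500, 0.1050, 0.2160, 0.3400, 0.4650, 0.5940, 0.7230, 0.8610, 1.0000
Σ (Xₖ−Xₖ₋₁)(Yₖ+Yₖ₋₁) = (1/10)(0.0080+0.0000) + (1/10)(0.0500+0.0080) + (1/10)(0.1050+0.0500) + (1/10)(0.2160+0.1050) + (1/10)(0.3400+0.2160) + (1/10)(0.4650+0.3400) + (1/10)(0.5940+0.4650) + (1/10)(0.7230+0.5940) + (1/10)(0.8610+0.7230) + (1/10)(1.0000+0.8610)
  = 0.0008 + 0.0058 + 0.0155 + 0.0321 + 0.0556 + 0.0805 + 0.1059 + 0.1317 + 0.1584 + 0.1861 = 0.7724
G = 1 − 0.7724 = 0.2276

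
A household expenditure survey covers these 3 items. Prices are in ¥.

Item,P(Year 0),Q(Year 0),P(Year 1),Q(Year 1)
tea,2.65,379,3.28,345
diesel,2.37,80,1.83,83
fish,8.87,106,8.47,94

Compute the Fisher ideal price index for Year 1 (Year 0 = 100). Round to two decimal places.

Laspeyres component (base-period weights):
ΣP(Year 1)Q(Year 0) = 3.28×379 + 1.83×80 + 8.47×106 = 1243.12 + 146.4 + 897.82 = 2287.34
ΣP(Year 0)Q(Year 0) = 2.65×379 + 2.37×80 + 8.87×106 = 1004.35 + 189.6 + 940.22 = 2134.17
L = 2287.34 / 2134.17 × 100 = 107.1770
Paasche component (current-period weights):
ΣP(Year 1)Q(Year 1) = 3.28×345 + 1.83×83 + 8.47×94 = 1131.6 + 151.89 + 796.18 = 2079.67
ΣP(Year 0)Q(Year 1) = 2.65×345 + 2.37×83 + 8.87×94 = 914.25 + 196.71 + 833.78 = 1944.74
P = 2079.67 / 1944.74 × 100 = 106.9382
Fisher = √(L × P) = √(107.1770 × 106.9382) = 107.0575

107.06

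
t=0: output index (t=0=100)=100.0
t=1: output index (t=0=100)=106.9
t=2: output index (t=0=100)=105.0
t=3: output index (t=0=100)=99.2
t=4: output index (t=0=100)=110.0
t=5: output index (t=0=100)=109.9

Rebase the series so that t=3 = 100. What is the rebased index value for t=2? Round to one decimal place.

105.8

Rebased(t=2) = 105.0 / 99.2 × 100 = 105.8468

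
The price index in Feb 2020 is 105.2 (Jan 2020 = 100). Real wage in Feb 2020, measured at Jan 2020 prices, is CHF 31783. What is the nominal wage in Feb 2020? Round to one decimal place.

Nominal = Real × (Index/100) = 31783 × (105.2/100)
        = 31783 × 1.052 = 33435.7160

33435.7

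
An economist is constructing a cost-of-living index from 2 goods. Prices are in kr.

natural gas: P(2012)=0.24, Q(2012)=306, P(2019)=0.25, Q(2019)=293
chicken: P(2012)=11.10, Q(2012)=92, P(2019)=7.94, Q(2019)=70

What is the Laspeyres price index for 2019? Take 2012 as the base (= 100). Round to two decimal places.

Laspeyres price index uses base-period quantities as weights.
ΣP(2019)·Q(2012) = 0.25×306 + 7.94×92 = 76.5 + 730.48 = 806.98
ΣP(2012)·Q(2012) = 0.24×306 + 11.10×92 = 73.44 + 1021.2 = 1094.64
Index = 806.98 / 1094.64 × 100 = 73.7210

73.72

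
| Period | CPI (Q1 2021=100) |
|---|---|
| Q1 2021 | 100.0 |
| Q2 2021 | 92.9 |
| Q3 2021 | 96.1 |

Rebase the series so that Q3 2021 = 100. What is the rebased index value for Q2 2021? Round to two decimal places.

96.67

Rebased(Q2 2021) = 92.9 / 96.1 × 100 = 96.6701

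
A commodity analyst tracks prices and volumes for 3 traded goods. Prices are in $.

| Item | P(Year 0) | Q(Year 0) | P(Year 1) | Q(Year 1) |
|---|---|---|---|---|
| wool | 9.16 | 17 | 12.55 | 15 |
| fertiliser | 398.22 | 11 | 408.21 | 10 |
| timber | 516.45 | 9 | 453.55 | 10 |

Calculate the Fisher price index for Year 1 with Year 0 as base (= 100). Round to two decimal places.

Laspeyres component (base-period weights):
ΣP(Year 1)Q(Year 0) = 12.55×17 + 408.21×11 + 453.55×9 = 213.35 + 4490.31 + 4081.95 = 8785.61
ΣP(Year 0)Q(Year 0) = 9.16×17 + 398.22×11 + 516.45×9 = 155.72 + 4380.42 + 4648.05 = 9184.19
L = 8785.61 / 9184.19 × 100 = 95.6602
Paasche component (current-period weights):
ΣP(Year 1)Q(Year 1) = 12.55×15 + 408.21×10 + 453.55×10 = 188.25 + 4082.1 + 4535.5 = 8805.85
ΣP(Year 0)Q(Year 1) = 9.16×15 + 398.22×10 + 516.45×10 = 137.4 + 3982.2 + 5164.5 = 9284.1
P = 8805.85 / 9284.1 × 100 = 94.8487
Fisher = √(L × P) = √(95.6602 × 94.8487) = 95.2536

95.25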